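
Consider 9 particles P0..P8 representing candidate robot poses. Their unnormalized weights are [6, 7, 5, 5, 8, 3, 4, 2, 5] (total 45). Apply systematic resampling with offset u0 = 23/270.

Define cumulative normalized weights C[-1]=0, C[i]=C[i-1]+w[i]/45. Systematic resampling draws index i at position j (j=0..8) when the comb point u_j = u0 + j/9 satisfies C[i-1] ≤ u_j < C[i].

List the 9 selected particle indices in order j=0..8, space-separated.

0 1 2 3 4 4 5 7 8

C = [2/15, 13/45, 2/5, 23/45, 31/45, 34/45, 38/45, 8/9, 1]
j=0: u_0=23/270 ∈ [0, 2/15) → index 0
j=1: u_1=53/270 ∈ [2/15, 13/45) → index 1
j=2: u_2=83/270 ∈ [13/45, 2/5) → index 2
j=3: u_3=113/270 ∈ [2/5, 23/45) → index 3
j=4: u_4=143/270 ∈ [23/45, 31/45) → index 4
j=5: u_5=173/270 ∈ [23/45, 31/45) → index 4
j=6: u_6=203/270 ∈ [31/45, 34/45) → index 5
j=7: u_7=233/270 ∈ [38/45, 8/9) → index 7
j=8: u_8=263/270 ∈ [8/9, 1) → index 8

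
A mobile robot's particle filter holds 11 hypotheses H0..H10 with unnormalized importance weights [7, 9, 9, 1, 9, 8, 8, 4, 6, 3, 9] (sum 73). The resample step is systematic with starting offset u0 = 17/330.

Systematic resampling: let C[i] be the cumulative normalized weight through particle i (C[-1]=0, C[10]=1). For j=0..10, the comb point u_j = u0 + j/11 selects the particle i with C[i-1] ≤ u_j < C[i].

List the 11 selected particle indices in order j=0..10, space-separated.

0 1 2 2 4 5 6 6 8 9 10

C = [7/73, 16/73, 25/73, 26/73, 35/73, 43/73, 51/73, 55/73, 61/73, 64/73, 1]
j=0: u_0=17/330 ∈ [0, 7/73) → index 0
j=1: u_1=47/330 ∈ [7/73, 16/73) → index 1
j=2: u_2=7/30 ∈ [16/73, 25/73) → index 2
j=3: u_3=107/330 ∈ [16/73, 25/73) → index 2
j=4: u_4=137/330 ∈ [26/73, 35/73) → index 4
j=5: u_5=167/330 ∈ [35/73, 43/73) → index 5
j=6: u_6=197/330 ∈ [43/73, 51/73) → index 6
j=7: u_7=227/330 ∈ [43/73, 51/73) → index 6
j=8: u_8=257/330 ∈ [55/73, 61/73) → index 8
j=9: u_9=287/330 ∈ [61/73, 64/73) → index 9
j=10: u_10=317/330 ∈ [64/73, 1) → index 10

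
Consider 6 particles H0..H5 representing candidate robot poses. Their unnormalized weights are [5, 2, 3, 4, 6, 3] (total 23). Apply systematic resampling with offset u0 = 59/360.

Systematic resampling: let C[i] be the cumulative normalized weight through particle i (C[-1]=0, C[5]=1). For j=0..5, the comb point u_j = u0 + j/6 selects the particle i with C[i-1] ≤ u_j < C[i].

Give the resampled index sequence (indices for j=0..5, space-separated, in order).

C = [5/23, 7/23, 10/23, 14/23, 20/23, 1]
j=0: u_0=59/360 ∈ [0, 5/23) → index 0
j=1: u_1=119/360 ∈ [7/23, 10/23) → index 2
j=2: u_2=179/360 ∈ [10/23, 14/23) → index 3
j=3: u_3=239/360 ∈ [14/23, 20/23) → index 4
j=4: u_4=299/360 ∈ [14/23, 20/23) → index 4
j=5: u_5=359/360 ∈ [20/23, 1) → index 5

0 2 3 4 4 5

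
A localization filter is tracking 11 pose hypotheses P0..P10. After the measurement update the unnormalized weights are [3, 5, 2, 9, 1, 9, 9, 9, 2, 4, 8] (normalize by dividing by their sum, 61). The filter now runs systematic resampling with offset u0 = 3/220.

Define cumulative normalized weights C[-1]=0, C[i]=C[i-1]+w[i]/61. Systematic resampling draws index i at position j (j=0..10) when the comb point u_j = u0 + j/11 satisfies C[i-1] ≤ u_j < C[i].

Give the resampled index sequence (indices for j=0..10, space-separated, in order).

0 1 3 3 5 5 6 7 7 9 10

C = [3/61, 8/61, 10/61, 19/61, 20/61, 29/61, 38/61, 47/61, 49/61, 53/61, 1]
j=0: u_0=3/220 ∈ [0, 3/61) → index 0
j=1: u_1=23/220 ∈ [3/61, 8/61) → index 1
j=2: u_2=43/220 ∈ [10/61, 19/61) → index 3
j=3: u_3=63/220 ∈ [10/61, 19/61) → index 3
j=4: u_4=83/220 ∈ [20/61, 29/61) → index 5
j=5: u_5=103/220 ∈ [20/61, 29/61) → index 5
j=6: u_6=123/220 ∈ [29/61, 38/61) → index 6
j=7: u_7=13/20 ∈ [38/61, 47/61) → index 7
j=8: u_8=163/220 ∈ [38/61, 47/61) → index 7
j=9: u_9=183/220 ∈ [49/61, 53/61) → index 9
j=10: u_10=203/220 ∈ [53/61, 1) → index 10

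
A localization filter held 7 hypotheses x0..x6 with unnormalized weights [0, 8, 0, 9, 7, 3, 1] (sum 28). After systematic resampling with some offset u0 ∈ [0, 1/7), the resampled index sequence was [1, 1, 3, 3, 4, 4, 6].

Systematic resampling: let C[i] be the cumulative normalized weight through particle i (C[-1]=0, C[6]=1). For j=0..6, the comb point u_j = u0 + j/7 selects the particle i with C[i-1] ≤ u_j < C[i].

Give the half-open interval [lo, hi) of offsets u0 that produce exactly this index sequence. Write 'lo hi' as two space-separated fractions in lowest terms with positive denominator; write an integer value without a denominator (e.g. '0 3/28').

3/28 1/7

C = [0, 2/7, 2/7, 17/28, 6/7, 27/28, 1]
j=0 picked index 1: u0 ∈ [0, 2/7)
j=1 picked index 1: u0 ∈ [-1/7, 1/7)
j=2 picked index 3: u0 ∈ [0, 9/28)
j=3 picked index 3: u0 ∈ [-1/7, 5/28)
j=4 picked index 4: u0 ∈ [1/28, 2/7)
j=5 picked index 4: u0 ∈ [-3/28, 1/7)
j=6 picked index 6: u0 ∈ [3/28, 1/7)
intersection: [3/28, 1/7)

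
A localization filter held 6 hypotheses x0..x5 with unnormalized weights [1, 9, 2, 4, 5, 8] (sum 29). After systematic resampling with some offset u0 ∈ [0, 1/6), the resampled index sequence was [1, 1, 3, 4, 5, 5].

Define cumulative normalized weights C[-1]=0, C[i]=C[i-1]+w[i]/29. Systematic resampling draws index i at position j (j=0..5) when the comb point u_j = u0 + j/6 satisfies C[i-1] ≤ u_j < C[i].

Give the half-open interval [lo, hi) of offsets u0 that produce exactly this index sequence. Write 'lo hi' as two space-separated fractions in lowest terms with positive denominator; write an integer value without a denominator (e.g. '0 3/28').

7/87 1/6

C = [1/29, 10/29, 12/29, 16/29, 21/29, 1]
j=0 picked index 1: u0 ∈ [1/29, 10/29)
j=1 picked index 1: u0 ∈ [-23/174, 31/174)
j=2 picked index 3: u0 ∈ [7/87, 19/87)
j=3 picked index 4: u0 ∈ [3/58, 13/58)
j=4 picked index 5: u0 ∈ [5/87, 1/3)
j=5 picked index 5: u0 ∈ [-19/174, 1/6)
intersection: [7/87, 1/6)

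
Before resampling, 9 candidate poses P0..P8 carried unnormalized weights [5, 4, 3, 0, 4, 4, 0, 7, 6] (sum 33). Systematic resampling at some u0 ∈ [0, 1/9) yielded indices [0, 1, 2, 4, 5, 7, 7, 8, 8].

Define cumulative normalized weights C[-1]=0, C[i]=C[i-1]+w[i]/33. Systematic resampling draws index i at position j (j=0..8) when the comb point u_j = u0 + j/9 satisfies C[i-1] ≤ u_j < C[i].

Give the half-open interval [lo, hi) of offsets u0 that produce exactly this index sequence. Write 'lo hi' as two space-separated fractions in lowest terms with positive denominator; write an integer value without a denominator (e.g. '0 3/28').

5/99 1/9

C = [5/33, 3/11, 4/11, 4/11, 16/33, 20/33, 20/33, 9/11, 1]
j=0 picked index 0: u0 ∈ [0, 5/33)
j=1 picked index 1: u0 ∈ [4/99, 16/99)
j=2 picked index 2: u0 ∈ [5/99, 14/99)
j=3 picked index 4: u0 ∈ [1/33, 5/33)
j=4 picked index 5: u0 ∈ [4/99, 16/99)
j=5 picked index 7: u0 ∈ [5/99, 26/99)
j=6 picked index 7: u0 ∈ [-2/33, 5/33)
j=7 picked index 8: u0 ∈ [4/99, 2/9)
j=8 picked index 8: u0 ∈ [-7/99, 1/9)
intersection: [5/99, 1/9)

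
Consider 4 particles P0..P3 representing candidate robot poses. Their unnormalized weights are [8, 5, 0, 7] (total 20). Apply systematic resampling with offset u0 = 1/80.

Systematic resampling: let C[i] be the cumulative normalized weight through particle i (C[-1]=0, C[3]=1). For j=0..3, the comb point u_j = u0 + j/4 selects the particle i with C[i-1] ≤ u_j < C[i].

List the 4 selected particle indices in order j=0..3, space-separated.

C = [2/5, 13/20, 13/20, 1]
j=0: u_0=1/80 ∈ [0, 2/5) → index 0
j=1: u_1=21/80 ∈ [0, 2/5) → index 0
j=2: u_2=41/80 ∈ [2/5, 13/20) → index 1
j=3: u_3=61/80 ∈ [13/20, 1) → index 3

0 0 1 3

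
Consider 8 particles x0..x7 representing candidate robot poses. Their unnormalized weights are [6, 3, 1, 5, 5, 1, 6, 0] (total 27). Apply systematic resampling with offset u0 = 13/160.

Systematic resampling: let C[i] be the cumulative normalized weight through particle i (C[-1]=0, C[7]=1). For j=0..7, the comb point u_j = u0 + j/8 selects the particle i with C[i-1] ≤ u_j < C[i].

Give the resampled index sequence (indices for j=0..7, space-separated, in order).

0 0 1 3 4 4 6 6

C = [2/9, 1/3, 10/27, 5/9, 20/27, 7/9, 1, 1]
j=0: u_0=13/160 ∈ [0, 2/9) → index 0
j=1: u_1=33/160 ∈ [0, 2/9) → index 0
j=2: u_2=53/160 ∈ [2/9, 1/3) → index 1
j=3: u_3=73/160 ∈ [10/27, 5/9) → index 3
j=4: u_4=93/160 ∈ [5/9, 20/27) → index 4
j=5: u_5=113/160 ∈ [5/9, 20/27) → index 4
j=6: u_6=133/160 ∈ [7/9, 1) → index 6
j=7: u_7=153/160 ∈ [7/9, 1) → index 6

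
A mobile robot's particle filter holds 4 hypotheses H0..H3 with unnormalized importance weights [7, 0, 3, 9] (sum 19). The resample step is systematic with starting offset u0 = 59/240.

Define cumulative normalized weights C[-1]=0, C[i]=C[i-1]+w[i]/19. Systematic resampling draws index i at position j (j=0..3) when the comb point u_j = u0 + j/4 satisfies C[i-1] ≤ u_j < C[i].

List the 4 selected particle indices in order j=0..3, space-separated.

C = [7/19, 7/19, 10/19, 1]
j=0: u_0=59/240 ∈ [0, 7/19) → index 0
j=1: u_1=119/240 ∈ [7/19, 10/19) → index 2
j=2: u_2=179/240 ∈ [10/19, 1) → index 3
j=3: u_3=239/240 ∈ [10/19, 1) → index 3

0 2 3 3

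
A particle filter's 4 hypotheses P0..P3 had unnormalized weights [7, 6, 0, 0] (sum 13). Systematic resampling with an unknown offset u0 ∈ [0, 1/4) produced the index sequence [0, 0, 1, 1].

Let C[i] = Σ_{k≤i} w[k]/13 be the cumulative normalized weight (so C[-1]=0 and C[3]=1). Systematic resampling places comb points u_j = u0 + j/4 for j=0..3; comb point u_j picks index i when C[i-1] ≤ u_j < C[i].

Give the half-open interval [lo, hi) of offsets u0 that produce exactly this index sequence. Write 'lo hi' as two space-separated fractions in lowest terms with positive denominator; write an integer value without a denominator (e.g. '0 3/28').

1/26 1/4

C = [7/13, 1, 1, 1]
j=0 picked index 0: u0 ∈ [0, 7/13)
j=1 picked index 0: u0 ∈ [-1/4, 15/52)
j=2 picked index 1: u0 ∈ [1/26, 1/2)
j=3 picked index 1: u0 ∈ [-11/52, 1/4)
intersection: [1/26, 1/4)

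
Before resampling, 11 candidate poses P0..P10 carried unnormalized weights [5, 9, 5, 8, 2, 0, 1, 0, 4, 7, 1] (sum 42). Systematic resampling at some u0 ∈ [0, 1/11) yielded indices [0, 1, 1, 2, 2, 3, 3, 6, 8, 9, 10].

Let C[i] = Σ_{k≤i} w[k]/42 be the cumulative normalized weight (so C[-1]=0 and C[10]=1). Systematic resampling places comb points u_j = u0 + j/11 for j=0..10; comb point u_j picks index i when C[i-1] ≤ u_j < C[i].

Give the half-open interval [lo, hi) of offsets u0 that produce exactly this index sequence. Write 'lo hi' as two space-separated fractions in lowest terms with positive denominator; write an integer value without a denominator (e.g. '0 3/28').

C = [5/42, 1/3, 19/42, 9/14, 29/42, 29/42, 5/7, 5/7, 17/21, 41/42, 1]
j=0 picked index 0: u0 ∈ [0, 5/42)
j=1 picked index 1: u0 ∈ [13/462, 8/33)
j=2 picked index 1: u0 ∈ [-29/462, 5/33)
j=3 picked index 2: u0 ∈ [2/33, 83/462)
j=4 picked index 2: u0 ∈ [-1/33, 41/462)
j=5 picked index 3: u0 ∈ [-1/462, 29/154)
j=6 picked index 3: u0 ∈ [-43/462, 15/154)
j=7 picked index 6: u0 ∈ [25/462, 6/77)
j=8 picked index 8: u0 ∈ [-1/77, 19/231)
j=9 picked index 9: u0 ∈ [-2/231, 73/462)
j=10 picked index 10: u0 ∈ [31/462, 1/11)
intersection: [31/462, 6/77)

31/462 6/77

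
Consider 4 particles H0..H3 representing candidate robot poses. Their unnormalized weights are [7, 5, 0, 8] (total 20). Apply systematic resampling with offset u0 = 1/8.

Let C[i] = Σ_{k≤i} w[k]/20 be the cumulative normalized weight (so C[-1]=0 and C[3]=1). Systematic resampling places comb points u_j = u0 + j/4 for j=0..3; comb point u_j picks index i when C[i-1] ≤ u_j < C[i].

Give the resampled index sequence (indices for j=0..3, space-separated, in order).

C = [7/20, 3/5, 3/5, 1]
j=0: u_0=1/8 ∈ [0, 7/20) → index 0
j=1: u_1=3/8 ∈ [7/20, 3/5) → index 1
j=2: u_2=5/8 ∈ [3/5, 1) → index 3
j=3: u_3=7/8 ∈ [3/5, 1) → index 3

0 1 3 3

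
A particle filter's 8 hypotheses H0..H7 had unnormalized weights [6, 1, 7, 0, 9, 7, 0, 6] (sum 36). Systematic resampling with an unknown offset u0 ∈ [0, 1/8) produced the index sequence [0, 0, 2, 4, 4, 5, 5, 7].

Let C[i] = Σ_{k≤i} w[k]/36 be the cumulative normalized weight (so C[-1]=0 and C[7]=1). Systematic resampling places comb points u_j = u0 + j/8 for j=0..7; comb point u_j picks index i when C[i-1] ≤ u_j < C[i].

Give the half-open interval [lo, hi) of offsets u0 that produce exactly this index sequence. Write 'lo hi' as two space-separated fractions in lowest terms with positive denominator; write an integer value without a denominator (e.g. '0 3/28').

1/72 1/24

C = [1/6, 7/36, 7/18, 7/18, 23/36, 5/6, 5/6, 1]
j=0 picked index 0: u0 ∈ [0, 1/6)
j=1 picked index 0: u0 ∈ [-1/8, 1/24)
j=2 picked index 2: u0 ∈ [-1/18, 5/36)
j=3 picked index 4: u0 ∈ [1/72, 19/72)
j=4 picked index 4: u0 ∈ [-1/9, 5/36)
j=5 picked index 5: u0 ∈ [1/72, 5/24)
j=6 picked index 5: u0 ∈ [-1/9, 1/12)
j=7 picked index 7: u0 ∈ [-1/24, 1/8)
intersection: [1/72, 1/24)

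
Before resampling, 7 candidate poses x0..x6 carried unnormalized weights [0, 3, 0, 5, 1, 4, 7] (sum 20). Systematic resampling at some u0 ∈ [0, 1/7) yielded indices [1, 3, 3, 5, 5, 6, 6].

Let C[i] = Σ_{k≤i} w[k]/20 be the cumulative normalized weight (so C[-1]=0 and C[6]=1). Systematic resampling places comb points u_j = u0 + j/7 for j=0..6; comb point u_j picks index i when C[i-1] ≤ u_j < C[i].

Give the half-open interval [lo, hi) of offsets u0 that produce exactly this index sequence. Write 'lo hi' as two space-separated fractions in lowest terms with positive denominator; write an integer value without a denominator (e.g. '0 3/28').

3/140 11/140

C = [0, 3/20, 3/20, 2/5, 9/20, 13/20, 1]
j=0 picked index 1: u0 ∈ [0, 3/20)
j=1 picked index 3: u0 ∈ [1/140, 9/35)
j=2 picked index 3: u0 ∈ [-19/140, 4/35)
j=3 picked index 5: u0 ∈ [3/140, 31/140)
j=4 picked index 5: u0 ∈ [-17/140, 11/140)
j=5 picked index 6: u0 ∈ [-9/140, 2/7)
j=6 picked index 6: u0 ∈ [-29/140, 1/7)
intersection: [3/140, 11/140)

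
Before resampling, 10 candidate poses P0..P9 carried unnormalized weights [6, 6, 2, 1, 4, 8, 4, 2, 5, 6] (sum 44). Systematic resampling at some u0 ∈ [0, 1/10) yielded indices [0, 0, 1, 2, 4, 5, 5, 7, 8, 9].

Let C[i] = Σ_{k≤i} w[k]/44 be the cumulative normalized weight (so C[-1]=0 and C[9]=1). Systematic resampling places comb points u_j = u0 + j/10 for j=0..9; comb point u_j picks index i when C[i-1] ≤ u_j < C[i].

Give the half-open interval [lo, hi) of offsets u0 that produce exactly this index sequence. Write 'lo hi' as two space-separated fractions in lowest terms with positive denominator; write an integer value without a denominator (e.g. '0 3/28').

C = [3/22, 3/11, 7/22, 15/44, 19/44, 27/44, 31/44, 3/4, 19/22, 1]
j=0 picked index 0: u0 ∈ [0, 3/22)
j=1 picked index 0: u0 ∈ [-1/10, 2/55)
j=2 picked index 1: u0 ∈ [-7/110, 4/55)
j=3 picked index 2: u0 ∈ [-3/110, 1/55)
j=4 picked index 4: u0 ∈ [-13/220, 7/220)
j=5 picked index 5: u0 ∈ [-3/44, 5/44)
j=6 picked index 5: u0 ∈ [-37/220, 3/220)
j=7 picked index 7: u0 ∈ [1/220, 1/20)
j=8 picked index 8: u0 ∈ [-1/20, 7/110)
j=9 picked index 9: u0 ∈ [-2/55, 1/10)
intersection: [1/220, 3/220)

1/220 3/220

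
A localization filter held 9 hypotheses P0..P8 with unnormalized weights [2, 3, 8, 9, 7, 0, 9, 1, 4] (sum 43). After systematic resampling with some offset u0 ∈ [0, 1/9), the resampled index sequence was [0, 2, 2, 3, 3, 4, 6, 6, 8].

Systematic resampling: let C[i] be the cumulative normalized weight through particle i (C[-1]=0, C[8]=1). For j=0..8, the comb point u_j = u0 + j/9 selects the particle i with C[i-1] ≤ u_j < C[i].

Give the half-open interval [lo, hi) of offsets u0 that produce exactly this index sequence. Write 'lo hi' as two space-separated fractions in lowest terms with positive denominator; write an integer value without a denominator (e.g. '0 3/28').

C = [2/43, 5/43, 13/43, 22/43, 29/43, 29/43, 38/43, 39/43, 1]
j=0 picked index 0: u0 ∈ [0, 2/43)
j=1 picked index 2: u0 ∈ [2/387, 74/387)
j=2 picked index 2: u0 ∈ [-41/387, 31/387)
j=3 picked index 3: u0 ∈ [-4/129, 23/129)
j=4 picked index 3: u0 ∈ [-55/387, 26/387)
j=5 picked index 4: u0 ∈ [-17/387, 46/387)
j=6 picked index 6: u0 ∈ [1/129, 28/129)
j=7 picked index 6: u0 ∈ [-40/387, 41/387)
j=8 picked index 8: u0 ∈ [7/387, 1/9)
intersection: [7/387, 2/43)

7/387 2/43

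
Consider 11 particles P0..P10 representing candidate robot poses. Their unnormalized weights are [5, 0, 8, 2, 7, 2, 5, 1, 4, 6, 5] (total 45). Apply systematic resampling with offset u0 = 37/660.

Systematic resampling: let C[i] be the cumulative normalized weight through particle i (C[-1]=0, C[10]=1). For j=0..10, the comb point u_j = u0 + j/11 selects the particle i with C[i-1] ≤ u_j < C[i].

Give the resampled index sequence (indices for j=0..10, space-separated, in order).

0 2 2 3 4 5 6 8 9 9 10

C = [1/9, 1/9, 13/45, 1/3, 22/45, 8/15, 29/45, 2/3, 34/45, 8/9, 1]
j=0: u_0=37/660 ∈ [0, 1/9) → index 0
j=1: u_1=97/660 ∈ [1/9, 13/45) → index 2
j=2: u_2=157/660 ∈ [1/9, 13/45) → index 2
j=3: u_3=217/660 ∈ [13/45, 1/3) → index 3
j=4: u_4=277/660 ∈ [1/3, 22/45) → index 4
j=5: u_5=337/660 ∈ [22/45, 8/15) → index 5
j=6: u_6=397/660 ∈ [8/15, 29/45) → index 6
j=7: u_7=457/660 ∈ [2/3, 34/45) → index 8
j=8: u_8=47/60 ∈ [34/45, 8/9) → index 9
j=9: u_9=577/660 ∈ [34/45, 8/9) → index 9
j=10: u_10=637/660 ∈ [8/9, 1) → index 10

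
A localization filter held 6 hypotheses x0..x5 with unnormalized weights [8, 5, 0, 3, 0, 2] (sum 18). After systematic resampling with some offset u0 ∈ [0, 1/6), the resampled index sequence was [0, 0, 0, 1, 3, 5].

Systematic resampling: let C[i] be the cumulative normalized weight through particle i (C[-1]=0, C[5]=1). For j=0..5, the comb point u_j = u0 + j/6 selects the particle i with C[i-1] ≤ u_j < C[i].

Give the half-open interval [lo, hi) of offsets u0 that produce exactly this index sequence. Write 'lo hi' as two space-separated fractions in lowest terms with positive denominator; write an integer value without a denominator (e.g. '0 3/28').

1/18 1/9

C = [4/9, 13/18, 13/18, 8/9, 8/9, 1]
j=0 picked index 0: u0 ∈ [0, 4/9)
j=1 picked index 0: u0 ∈ [-1/6, 5/18)
j=2 picked index 0: u0 ∈ [-1/3, 1/9)
j=3 picked index 1: u0 ∈ [-1/18, 2/9)
j=4 picked index 3: u0 ∈ [1/18, 2/9)
j=5 picked index 5: u0 ∈ [1/18, 1/6)
intersection: [1/18, 1/9)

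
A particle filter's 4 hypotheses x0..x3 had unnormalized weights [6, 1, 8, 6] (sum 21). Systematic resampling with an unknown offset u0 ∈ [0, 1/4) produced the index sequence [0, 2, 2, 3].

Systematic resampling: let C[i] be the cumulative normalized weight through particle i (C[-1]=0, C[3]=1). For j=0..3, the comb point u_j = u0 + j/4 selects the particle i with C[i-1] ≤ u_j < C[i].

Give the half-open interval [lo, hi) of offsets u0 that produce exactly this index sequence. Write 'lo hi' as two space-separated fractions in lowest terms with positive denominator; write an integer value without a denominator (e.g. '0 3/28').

C = [2/7, 1/3, 5/7, 1]
j=0 picked index 0: u0 ∈ [0, 2/7)
j=1 picked index 2: u0 ∈ [1/12, 13/28)
j=2 picked index 2: u0 ∈ [-1/6, 3/14)
j=3 picked index 3: u0 ∈ [-1/28, 1/4)
intersection: [1/12, 3/14)

1/12 3/14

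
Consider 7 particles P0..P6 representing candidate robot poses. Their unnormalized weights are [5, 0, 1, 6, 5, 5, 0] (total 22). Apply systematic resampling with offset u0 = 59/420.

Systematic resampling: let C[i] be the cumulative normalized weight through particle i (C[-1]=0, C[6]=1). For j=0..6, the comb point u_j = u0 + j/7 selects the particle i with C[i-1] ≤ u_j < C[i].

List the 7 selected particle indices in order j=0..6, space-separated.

C = [5/22, 5/22, 3/11, 6/11, 17/22, 1, 1]
j=0: u_0=59/420 ∈ [0, 5/22) → index 0
j=1: u_1=17/60 ∈ [3/11, 6/11) → index 3
j=2: u_2=179/420 ∈ [3/11, 6/11) → index 3
j=3: u_3=239/420 ∈ [6/11, 17/22) → index 4
j=4: u_4=299/420 ∈ [6/11, 17/22) → index 4
j=5: u_5=359/420 ∈ [17/22, 1) → index 5
j=6: u_6=419/420 ∈ [17/22, 1) → index 5

0 3 3 4 4 5 5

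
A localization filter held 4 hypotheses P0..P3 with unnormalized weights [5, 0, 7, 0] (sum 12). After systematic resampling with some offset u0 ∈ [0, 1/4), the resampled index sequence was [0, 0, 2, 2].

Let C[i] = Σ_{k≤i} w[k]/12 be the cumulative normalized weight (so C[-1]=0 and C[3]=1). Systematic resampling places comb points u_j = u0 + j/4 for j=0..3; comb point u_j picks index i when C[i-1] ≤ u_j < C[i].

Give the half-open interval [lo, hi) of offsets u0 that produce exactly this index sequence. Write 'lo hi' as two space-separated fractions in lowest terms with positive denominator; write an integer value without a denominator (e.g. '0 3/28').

C = [5/12, 5/12, 1, 1]
j=0 picked index 0: u0 ∈ [0, 5/12)
j=1 picked index 0: u0 ∈ [-1/4, 1/6)
j=2 picked index 2: u0 ∈ [-1/12, 1/2)
j=3 picked index 2: u0 ∈ [-1/3, 1/4)
intersection: [0, 1/6)

0 1/6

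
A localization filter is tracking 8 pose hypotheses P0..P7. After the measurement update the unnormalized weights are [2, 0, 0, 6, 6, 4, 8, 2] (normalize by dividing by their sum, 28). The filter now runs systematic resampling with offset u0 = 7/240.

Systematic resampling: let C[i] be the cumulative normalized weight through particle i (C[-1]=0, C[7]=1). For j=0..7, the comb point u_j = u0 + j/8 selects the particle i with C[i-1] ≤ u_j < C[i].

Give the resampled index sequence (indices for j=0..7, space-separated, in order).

0 3 3 4 5 6 6 6

C = [1/14, 1/14, 1/14, 2/7, 1/2, 9/14, 13/14, 1]
j=0: u_0=7/240 ∈ [0, 1/14) → index 0
j=1: u_1=37/240 ∈ [1/14, 2/7) → index 3
j=2: u_2=67/240 ∈ [1/14, 2/7) → index 3
j=3: u_3=97/240 ∈ [2/7, 1/2) → index 4
j=4: u_4=127/240 ∈ [1/2, 9/14) → index 5
j=5: u_5=157/240 ∈ [9/14, 13/14) → index 6
j=6: u_6=187/240 ∈ [9/14, 13/14) → index 6
j=7: u_7=217/240 ∈ [9/14, 13/14) → index 6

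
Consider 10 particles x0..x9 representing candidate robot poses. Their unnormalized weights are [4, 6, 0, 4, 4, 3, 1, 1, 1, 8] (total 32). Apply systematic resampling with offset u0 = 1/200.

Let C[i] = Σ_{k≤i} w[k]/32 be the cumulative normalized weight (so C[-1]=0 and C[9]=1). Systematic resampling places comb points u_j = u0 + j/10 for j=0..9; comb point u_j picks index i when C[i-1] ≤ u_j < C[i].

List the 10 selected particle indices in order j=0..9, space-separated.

0 0 1 1 3 4 5 7 9 9

C = [1/8, 5/16, 5/16, 7/16, 9/16, 21/32, 11/16, 23/32, 3/4, 1]
j=0: u_0=1/200 ∈ [0, 1/8) → index 0
j=1: u_1=21/200 ∈ [0, 1/8) → index 0
j=2: u_2=41/200 ∈ [1/8, 5/16) → index 1
j=3: u_3=61/200 ∈ [1/8, 5/16) → index 1
j=4: u_4=81/200 ∈ [5/16, 7/16) → index 3
j=5: u_5=101/200 ∈ [7/16, 9/16) → index 4
j=6: u_6=121/200 ∈ [9/16, 21/32) → index 5
j=7: u_7=141/200 ∈ [11/16, 23/32) → index 7
j=8: u_8=161/200 ∈ [3/4, 1) → index 9
j=9: u_9=181/200 ∈ [3/4, 1) → index 9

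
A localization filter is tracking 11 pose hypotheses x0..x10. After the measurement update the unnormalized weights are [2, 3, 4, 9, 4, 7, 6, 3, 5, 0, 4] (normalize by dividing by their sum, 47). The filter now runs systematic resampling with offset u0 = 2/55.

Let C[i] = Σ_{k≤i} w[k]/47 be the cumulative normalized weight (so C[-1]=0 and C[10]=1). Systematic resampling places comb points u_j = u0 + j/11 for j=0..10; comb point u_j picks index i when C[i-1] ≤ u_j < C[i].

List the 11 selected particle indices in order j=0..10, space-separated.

C = [2/47, 5/47, 9/47, 18/47, 22/47, 29/47, 35/47, 38/47, 43/47, 43/47, 1]
j=0: u_0=2/55 ∈ [0, 2/47) → index 0
j=1: u_1=7/55 ∈ [5/47, 9/47) → index 2
j=2: u_2=12/55 ∈ [9/47, 18/47) → index 3
j=3: u_3=17/55 ∈ [9/47, 18/47) → index 3
j=4: u_4=2/5 ∈ [18/47, 22/47) → index 4
j=5: u_5=27/55 ∈ [22/47, 29/47) → index 5
j=6: u_6=32/55 ∈ [22/47, 29/47) → index 5
j=7: u_7=37/55 ∈ [29/47, 35/47) → index 6
j=8: u_8=42/55 ∈ [35/47, 38/47) → index 7
j=9: u_9=47/55 ∈ [38/47, 43/47) → index 8
j=10: u_10=52/55 ∈ [43/47, 1) → index 10

0 2 3 3 4 5 5 6 7 8 10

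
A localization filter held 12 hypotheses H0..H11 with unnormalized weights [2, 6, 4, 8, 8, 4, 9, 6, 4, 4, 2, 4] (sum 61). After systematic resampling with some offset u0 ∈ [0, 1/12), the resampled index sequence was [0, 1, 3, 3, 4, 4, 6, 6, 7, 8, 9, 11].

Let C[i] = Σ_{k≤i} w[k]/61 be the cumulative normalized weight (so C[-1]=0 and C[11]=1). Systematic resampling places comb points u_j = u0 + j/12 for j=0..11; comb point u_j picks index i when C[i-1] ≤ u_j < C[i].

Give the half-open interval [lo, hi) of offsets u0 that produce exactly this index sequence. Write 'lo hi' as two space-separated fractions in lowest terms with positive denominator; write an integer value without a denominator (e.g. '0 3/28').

11/366 2/61

C = [2/61, 8/61, 12/61, 20/61, 28/61, 32/61, 41/61, 47/61, 51/61, 55/61, 57/61, 1]
j=0 picked index 0: u0 ∈ [0, 2/61)
j=1 picked index 1: u0 ∈ [-37/732, 35/732)
j=2 picked index 3: u0 ∈ [11/366, 59/366)
j=3 picked index 3: u0 ∈ [-13/244, 19/244)
j=4 picked index 4: u0 ∈ [-1/183, 23/183)
j=5 picked index 4: u0 ∈ [-65/732, 31/732)
j=6 picked index 6: u0 ∈ [3/122, 21/122)
j=7 picked index 6: u0 ∈ [-43/732, 65/732)
j=8 picked index 7: u0 ∈ [1/183, 19/183)
j=9 picked index 8: u0 ∈ [5/244, 21/244)
j=10 picked index 9: u0 ∈ [1/366, 25/366)
j=11 picked index 11: u0 ∈ [13/732, 1/12)
intersection: [11/366, 2/61)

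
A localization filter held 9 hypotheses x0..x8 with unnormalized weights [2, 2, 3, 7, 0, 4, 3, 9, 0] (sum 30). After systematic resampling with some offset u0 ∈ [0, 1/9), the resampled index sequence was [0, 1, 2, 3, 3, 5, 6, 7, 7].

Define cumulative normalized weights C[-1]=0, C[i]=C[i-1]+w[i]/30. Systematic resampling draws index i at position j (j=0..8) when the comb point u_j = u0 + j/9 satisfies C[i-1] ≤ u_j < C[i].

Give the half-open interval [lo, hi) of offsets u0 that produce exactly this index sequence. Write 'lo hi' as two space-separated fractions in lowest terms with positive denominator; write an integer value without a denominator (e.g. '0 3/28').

0 1/90

C = [1/15, 2/15, 7/30, 7/15, 7/15, 3/5, 7/10, 1, 1]
j=0 picked index 0: u0 ∈ [0, 1/15)
j=1 picked index 1: u0 ∈ [-2/45, 1/45)
j=2 picked index 2: u0 ∈ [-4/45, 1/90)
j=3 picked index 3: u0 ∈ [-1/10, 2/15)
j=4 picked index 3: u0 ∈ [-19/90, 1/45)
j=5 picked index 5: u0 ∈ [-4/45, 2/45)
j=6 picked index 6: u0 ∈ [-1/15, 1/30)
j=7 picked index 7: u0 ∈ [-7/90, 2/9)
j=8 picked index 7: u0 ∈ [-17/90, 1/9)
intersection: [0, 1/90)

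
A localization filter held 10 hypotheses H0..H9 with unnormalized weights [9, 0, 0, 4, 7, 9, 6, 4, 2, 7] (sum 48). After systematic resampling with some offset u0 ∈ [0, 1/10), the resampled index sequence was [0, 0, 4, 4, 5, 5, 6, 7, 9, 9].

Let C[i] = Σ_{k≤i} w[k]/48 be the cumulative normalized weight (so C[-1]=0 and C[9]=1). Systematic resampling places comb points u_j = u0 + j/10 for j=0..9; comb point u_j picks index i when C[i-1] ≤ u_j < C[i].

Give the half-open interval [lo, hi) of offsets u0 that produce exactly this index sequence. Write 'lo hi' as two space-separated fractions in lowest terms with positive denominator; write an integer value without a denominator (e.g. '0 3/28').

17/240 7/80

C = [3/16, 3/16, 3/16, 13/48, 5/12, 29/48, 35/48, 13/16, 41/48, 1]
j=0 picked index 0: u0 ∈ [0, 3/16)
j=1 picked index 0: u0 ∈ [-1/10, 7/80)
j=2 picked index 4: u0 ∈ [17/240, 13/60)
j=3 picked index 4: u0 ∈ [-7/240, 7/60)
j=4 picked index 5: u0 ∈ [1/60, 49/240)
j=5 picked index 5: u0 ∈ [-1/12, 5/48)
j=6 picked index 6: u0 ∈ [1/240, 31/240)
j=7 picked index 7: u0 ∈ [7/240, 9/80)
j=8 picked index 9: u0 ∈ [13/240, 1/5)
j=9 picked index 9: u0 ∈ [-11/240, 1/10)
intersection: [17/240, 7/80)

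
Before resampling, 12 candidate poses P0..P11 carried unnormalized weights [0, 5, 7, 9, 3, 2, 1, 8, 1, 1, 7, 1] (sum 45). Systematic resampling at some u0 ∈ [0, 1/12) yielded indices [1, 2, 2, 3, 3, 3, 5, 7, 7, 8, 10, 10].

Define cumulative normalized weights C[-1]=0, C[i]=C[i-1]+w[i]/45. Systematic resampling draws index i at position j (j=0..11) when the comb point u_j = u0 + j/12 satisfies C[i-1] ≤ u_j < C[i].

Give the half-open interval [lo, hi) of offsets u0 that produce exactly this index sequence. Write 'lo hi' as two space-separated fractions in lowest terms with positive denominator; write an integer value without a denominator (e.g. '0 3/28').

1/30 1/20

C = [0, 1/9, 4/15, 7/15, 8/15, 26/45, 3/5, 7/9, 4/5, 37/45, 44/45, 1]
j=0 picked index 1: u0 ∈ [0, 1/9)
j=1 picked index 2: u0 ∈ [1/36, 11/60)
j=2 picked index 2: u0 ∈ [-1/18, 1/10)
j=3 picked index 3: u0 ∈ [1/60, 13/60)
j=4 picked index 3: u0 ∈ [-1/15, 2/15)
j=5 picked index 3: u0 ∈ [-3/20, 1/20)
j=6 picked index 5: u0 ∈ [1/30, 7/90)
j=7 picked index 7: u0 ∈ [1/60, 7/36)
j=8 picked index 7: u0 ∈ [-1/15, 1/9)
j=9 picked index 8: u0 ∈ [1/36, 1/20)
j=10 picked index 10: u0 ∈ [-1/90, 13/90)
j=11 picked index 10: u0 ∈ [-17/180, 11/180)
intersection: [1/30, 1/20)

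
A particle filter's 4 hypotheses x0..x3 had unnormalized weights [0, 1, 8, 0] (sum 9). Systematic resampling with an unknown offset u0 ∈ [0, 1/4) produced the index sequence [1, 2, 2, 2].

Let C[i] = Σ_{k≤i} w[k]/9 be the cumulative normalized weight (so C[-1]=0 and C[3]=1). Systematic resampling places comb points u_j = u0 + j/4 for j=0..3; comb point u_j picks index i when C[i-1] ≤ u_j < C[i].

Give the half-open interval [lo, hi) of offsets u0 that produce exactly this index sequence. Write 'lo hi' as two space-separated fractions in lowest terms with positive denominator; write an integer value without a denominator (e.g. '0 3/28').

0 1/9

C = [0, 1/9, 1, 1]
j=0 picked index 1: u0 ∈ [0, 1/9)
j=1 picked index 2: u0 ∈ [-5/36, 3/4)
j=2 picked index 2: u0 ∈ [-7/18, 1/2)
j=3 picked index 2: u0 ∈ [-23/36, 1/4)
intersection: [0, 1/9)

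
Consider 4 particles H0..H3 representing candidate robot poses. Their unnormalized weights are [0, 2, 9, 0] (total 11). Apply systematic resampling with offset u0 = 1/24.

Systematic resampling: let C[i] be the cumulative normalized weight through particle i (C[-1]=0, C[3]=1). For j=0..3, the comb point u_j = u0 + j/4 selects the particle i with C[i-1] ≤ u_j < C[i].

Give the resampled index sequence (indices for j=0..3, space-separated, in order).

C = [0, 2/11, 1, 1]
j=0: u_0=1/24 ∈ [0, 2/11) → index 1
j=1: u_1=7/24 ∈ [2/11, 1) → index 2
j=2: u_2=13/24 ∈ [2/11, 1) → index 2
j=3: u_3=19/24 ∈ [2/11, 1) → index 2

1 2 2 2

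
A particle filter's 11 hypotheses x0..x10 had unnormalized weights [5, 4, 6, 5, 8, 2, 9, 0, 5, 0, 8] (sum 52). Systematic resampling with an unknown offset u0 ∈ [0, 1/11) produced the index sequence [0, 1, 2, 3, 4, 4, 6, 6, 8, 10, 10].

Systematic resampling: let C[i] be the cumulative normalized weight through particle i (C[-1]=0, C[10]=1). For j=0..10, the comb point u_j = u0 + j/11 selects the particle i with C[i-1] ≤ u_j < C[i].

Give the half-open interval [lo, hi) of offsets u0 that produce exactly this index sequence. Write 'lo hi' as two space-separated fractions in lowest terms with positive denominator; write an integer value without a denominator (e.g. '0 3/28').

9/286 47/572

C = [5/52, 9/52, 15/52, 5/13, 7/13, 15/26, 3/4, 3/4, 11/13, 11/13, 1]
j=0 picked index 0: u0 ∈ [0, 5/52)
j=1 picked index 1: u0 ∈ [3/572, 47/572)
j=2 picked index 2: u0 ∈ [-5/572, 61/572)
j=3 picked index 3: u0 ∈ [9/572, 16/143)
j=4 picked index 4: u0 ∈ [3/143, 25/143)
j=5 picked index 4: u0 ∈ [-10/143, 12/143)
j=6 picked index 6: u0 ∈ [9/286, 9/44)
j=7 picked index 6: u0 ∈ [-17/286, 5/44)
j=8 picked index 8: u0 ∈ [1/44, 17/143)
j=9 picked index 10: u0 ∈ [4/143, 2/11)
j=10 picked index 10: u0 ∈ [-9/143, 1/11)
intersection: [9/286, 47/572)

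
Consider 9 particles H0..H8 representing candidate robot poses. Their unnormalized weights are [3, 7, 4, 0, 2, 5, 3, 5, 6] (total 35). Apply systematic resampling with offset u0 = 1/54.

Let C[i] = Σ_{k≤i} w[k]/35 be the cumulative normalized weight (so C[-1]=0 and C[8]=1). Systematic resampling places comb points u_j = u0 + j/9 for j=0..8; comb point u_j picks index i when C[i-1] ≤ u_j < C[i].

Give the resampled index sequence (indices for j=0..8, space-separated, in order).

C = [3/35, 2/7, 2/5, 2/5, 16/35, 3/5, 24/35, 29/35, 1]
j=0: u_0=1/54 ∈ [0, 3/35) → index 0
j=1: u_1=7/54 ∈ [3/35, 2/7) → index 1
j=2: u_2=13/54 ∈ [3/35, 2/7) → index 1
j=3: u_3=19/54 ∈ [2/7, 2/5) → index 2
j=4: u_4=25/54 ∈ [16/35, 3/5) → index 5
j=5: u_5=31/54 ∈ [16/35, 3/5) → index 5
j=6: u_6=37/54 ∈ [3/5, 24/35) → index 6
j=7: u_7=43/54 ∈ [24/35, 29/35) → index 7
j=8: u_8=49/54 ∈ [29/35, 1) → index 8

0 1 1 2 5 5 6 7 8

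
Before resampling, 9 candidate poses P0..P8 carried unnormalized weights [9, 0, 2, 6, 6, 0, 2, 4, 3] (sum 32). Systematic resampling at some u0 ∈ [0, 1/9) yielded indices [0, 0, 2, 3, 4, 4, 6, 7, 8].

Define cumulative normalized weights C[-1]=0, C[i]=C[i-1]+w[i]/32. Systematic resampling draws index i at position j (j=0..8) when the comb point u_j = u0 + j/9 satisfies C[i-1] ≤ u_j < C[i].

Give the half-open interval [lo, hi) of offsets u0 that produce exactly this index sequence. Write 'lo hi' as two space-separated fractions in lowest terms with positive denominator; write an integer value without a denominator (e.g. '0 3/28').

C = [9/32, 9/32, 11/32, 17/32, 23/32, 23/32, 25/32, 29/32, 1]
j=0 picked index 0: u0 ∈ [0, 9/32)
j=1 picked index 0: u0 ∈ [-1/9, 49/288)
j=2 picked index 2: u0 ∈ [17/288, 35/288)
j=3 picked index 3: u0 ∈ [1/96, 19/96)
j=4 picked index 4: u0 ∈ [25/288, 79/288)
j=5 picked index 4: u0 ∈ [-7/288, 47/288)
j=6 picked index 6: u0 ∈ [5/96, 11/96)
j=7 picked index 7: u0 ∈ [1/288, 37/288)
j=8 picked index 8: u0 ∈ [5/288, 1/9)
intersection: [25/288, 1/9)

25/288 1/9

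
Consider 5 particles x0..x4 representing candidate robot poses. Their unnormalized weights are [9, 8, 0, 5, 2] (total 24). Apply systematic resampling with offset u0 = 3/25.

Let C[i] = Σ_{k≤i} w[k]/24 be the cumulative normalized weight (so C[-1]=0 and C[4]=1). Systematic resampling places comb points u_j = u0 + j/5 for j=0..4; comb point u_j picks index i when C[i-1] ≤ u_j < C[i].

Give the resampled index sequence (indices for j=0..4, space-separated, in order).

C = [3/8, 17/24, 17/24, 11/12, 1]
j=0: u_0=3/25 ∈ [0, 3/8) → index 0
j=1: u_1=8/25 ∈ [0, 3/8) → index 0
j=2: u_2=13/25 ∈ [3/8, 17/24) → index 1
j=3: u_3=18/25 ∈ [17/24, 11/12) → index 3
j=4: u_4=23/25 ∈ [11/12, 1) → index 4

0 0 1 3 4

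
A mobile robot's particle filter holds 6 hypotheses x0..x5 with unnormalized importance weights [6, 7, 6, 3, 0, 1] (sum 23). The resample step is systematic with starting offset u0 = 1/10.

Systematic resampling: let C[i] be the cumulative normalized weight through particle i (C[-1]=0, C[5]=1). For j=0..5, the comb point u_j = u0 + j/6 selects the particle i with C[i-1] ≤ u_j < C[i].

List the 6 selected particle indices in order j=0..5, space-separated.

C = [6/23, 13/23, 19/23, 22/23, 22/23, 1]
j=0: u_0=1/10 ∈ [0, 6/23) → index 0
j=1: u_1=4/15 ∈ [6/23, 13/23) → index 1
j=2: u_2=13/30 ∈ [6/23, 13/23) → index 1
j=3: u_3=3/5 ∈ [13/23, 19/23) → index 2
j=4: u_4=23/30 ∈ [13/23, 19/23) → index 2
j=5: u_5=14/15 ∈ [19/23, 22/23) → index 3

0 1 1 2 2 3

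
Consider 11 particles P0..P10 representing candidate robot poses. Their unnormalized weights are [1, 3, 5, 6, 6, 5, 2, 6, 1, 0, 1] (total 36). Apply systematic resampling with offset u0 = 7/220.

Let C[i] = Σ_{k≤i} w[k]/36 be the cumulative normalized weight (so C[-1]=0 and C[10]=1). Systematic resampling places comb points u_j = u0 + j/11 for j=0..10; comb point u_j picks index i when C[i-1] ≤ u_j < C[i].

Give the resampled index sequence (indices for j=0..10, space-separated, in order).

1 2 2 3 3 4 4 5 6 7 7

C = [1/36, 1/9, 1/4, 5/12, 7/12, 13/18, 7/9, 17/18, 35/36, 35/36, 1]
j=0: u_0=7/220 ∈ [1/36, 1/9) → index 1
j=1: u_1=27/220 ∈ [1/9, 1/4) → index 2
j=2: u_2=47/220 ∈ [1/9, 1/4) → index 2
j=3: u_3=67/220 ∈ [1/4, 5/12) → index 3
j=4: u_4=87/220 ∈ [1/4, 5/12) → index 3
j=5: u_5=107/220 ∈ [5/12, 7/12) → index 4
j=6: u_6=127/220 ∈ [5/12, 7/12) → index 4
j=7: u_7=147/220 ∈ [7/12, 13/18) → index 5
j=8: u_8=167/220 ∈ [13/18, 7/9) → index 6
j=9: u_9=17/20 ∈ [7/9, 17/18) → index 7
j=10: u_10=207/220 ∈ [7/9, 17/18) → index 7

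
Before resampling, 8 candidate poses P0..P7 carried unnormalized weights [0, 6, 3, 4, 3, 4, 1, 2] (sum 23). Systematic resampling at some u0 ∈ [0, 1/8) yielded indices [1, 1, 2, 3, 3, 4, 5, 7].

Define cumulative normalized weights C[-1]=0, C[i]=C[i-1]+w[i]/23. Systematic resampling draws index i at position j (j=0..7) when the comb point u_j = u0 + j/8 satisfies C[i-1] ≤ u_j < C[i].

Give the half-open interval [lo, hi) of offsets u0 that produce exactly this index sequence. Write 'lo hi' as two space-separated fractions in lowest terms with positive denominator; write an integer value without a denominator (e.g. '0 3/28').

C = [0, 6/23, 9/23, 13/23, 16/23, 20/23, 21/23, 1]
j=0 picked index 1: u0 ∈ [0, 6/23)
j=1 picked index 1: u0 ∈ [-1/8, 25/184)
j=2 picked index 2: u0 ∈ [1/92, 13/92)
j=3 picked index 3: u0 ∈ [3/184, 35/184)
j=4 picked index 3: u0 ∈ [-5/46, 3/46)
j=5 picked index 4: u0 ∈ [-11/184, 13/184)
j=6 picked index 5: u0 ∈ [-5/92, 11/92)
j=7 picked index 7: u0 ∈ [7/184, 1/8)
intersection: [7/184, 3/46)

7/184 3/46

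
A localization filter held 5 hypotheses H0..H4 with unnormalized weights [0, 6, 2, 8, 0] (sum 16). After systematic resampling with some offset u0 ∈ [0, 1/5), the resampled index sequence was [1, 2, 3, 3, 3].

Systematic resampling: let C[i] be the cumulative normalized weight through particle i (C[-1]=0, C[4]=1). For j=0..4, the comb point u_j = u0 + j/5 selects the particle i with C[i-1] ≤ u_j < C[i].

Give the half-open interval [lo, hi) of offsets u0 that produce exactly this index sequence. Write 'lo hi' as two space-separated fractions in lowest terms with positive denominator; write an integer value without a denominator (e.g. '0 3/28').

7/40 1/5

C = [0, 3/8, 1/2, 1, 1]
j=0 picked index 1: u0 ∈ [0, 3/8)
j=1 picked index 2: u0 ∈ [7/40, 3/10)
j=2 picked index 3: u0 ∈ [1/10, 3/5)
j=3 picked index 3: u0 ∈ [-1/10, 2/5)
j=4 picked index 3: u0 ∈ [-3/10, 1/5)
intersection: [7/40, 1/5)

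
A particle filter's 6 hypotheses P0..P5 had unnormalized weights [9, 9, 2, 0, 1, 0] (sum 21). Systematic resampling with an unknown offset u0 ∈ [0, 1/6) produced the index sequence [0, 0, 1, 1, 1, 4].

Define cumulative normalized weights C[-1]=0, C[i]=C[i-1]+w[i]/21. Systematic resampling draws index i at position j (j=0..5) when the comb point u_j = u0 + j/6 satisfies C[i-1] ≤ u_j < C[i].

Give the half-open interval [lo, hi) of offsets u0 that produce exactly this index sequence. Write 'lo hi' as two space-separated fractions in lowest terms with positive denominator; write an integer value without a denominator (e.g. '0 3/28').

5/42 1/6

C = [3/7, 6/7, 20/21, 20/21, 1, 1]
j=0 picked index 0: u0 ∈ [0, 3/7)
j=1 picked index 0: u0 ∈ [-1/6, 11/42)
j=2 picked index 1: u0 ∈ [2/21, 11/21)
j=3 picked index 1: u0 ∈ [-1/14, 5/14)
j=4 picked index 1: u0 ∈ [-5/21, 4/21)
j=5 picked index 4: u0 ∈ [5/42, 1/6)
intersection: [5/42, 1/6)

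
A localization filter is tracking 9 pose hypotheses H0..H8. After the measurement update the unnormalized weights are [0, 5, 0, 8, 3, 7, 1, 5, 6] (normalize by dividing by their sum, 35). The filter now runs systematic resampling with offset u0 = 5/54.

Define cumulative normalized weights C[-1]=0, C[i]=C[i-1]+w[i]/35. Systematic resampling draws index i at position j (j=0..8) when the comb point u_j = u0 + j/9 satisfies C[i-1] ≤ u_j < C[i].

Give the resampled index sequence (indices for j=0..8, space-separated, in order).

1 3 3 4 5 5 7 8 8

C = [0, 1/7, 1/7, 13/35, 16/35, 23/35, 24/35, 29/35, 1]
j=0: u_0=5/54 ∈ [0, 1/7) → index 1
j=1: u_1=11/54 ∈ [1/7, 13/35) → index 3
j=2: u_2=17/54 ∈ [1/7, 13/35) → index 3
j=3: u_3=23/54 ∈ [13/35, 16/35) → index 4
j=4: u_4=29/54 ∈ [16/35, 23/35) → index 5
j=5: u_5=35/54 ∈ [16/35, 23/35) → index 5
j=6: u_6=41/54 ∈ [24/35, 29/35) → index 7
j=7: u_7=47/54 ∈ [29/35, 1) → index 8
j=8: u_8=53/54 ∈ [29/35, 1) → index 8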